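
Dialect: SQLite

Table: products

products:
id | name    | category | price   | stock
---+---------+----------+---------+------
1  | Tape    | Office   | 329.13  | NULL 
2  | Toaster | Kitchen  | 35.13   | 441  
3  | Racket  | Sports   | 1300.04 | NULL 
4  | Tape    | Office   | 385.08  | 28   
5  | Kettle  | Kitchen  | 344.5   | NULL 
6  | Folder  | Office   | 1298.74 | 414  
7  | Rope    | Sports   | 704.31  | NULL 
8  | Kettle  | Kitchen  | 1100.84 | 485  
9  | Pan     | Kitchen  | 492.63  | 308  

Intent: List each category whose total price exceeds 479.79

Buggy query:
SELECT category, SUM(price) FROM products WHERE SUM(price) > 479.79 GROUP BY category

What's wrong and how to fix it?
Bug: Aggregate functions cannot appear in a WHERE clause

Fix: Move the aggregate condition to a HAVING clause

Corrected query:
SELECT category, SUM(price) FROM products GROUP BY category HAVING SUM(price) > 479.79

Result:
category | SUM(price)
---------+-----------
Kitchen  | 1973.1    
Office   | 2012.95   
Sports   | 2004.35   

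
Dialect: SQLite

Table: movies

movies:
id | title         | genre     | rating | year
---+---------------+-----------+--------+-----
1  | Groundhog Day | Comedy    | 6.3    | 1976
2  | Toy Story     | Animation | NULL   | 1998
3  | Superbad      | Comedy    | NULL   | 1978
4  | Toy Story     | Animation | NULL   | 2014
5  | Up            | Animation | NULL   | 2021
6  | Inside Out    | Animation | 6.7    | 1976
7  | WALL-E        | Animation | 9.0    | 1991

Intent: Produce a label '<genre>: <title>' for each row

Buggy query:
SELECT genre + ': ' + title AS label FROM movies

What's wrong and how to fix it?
Bug: '+' is numeric addition; on text columns SQLite converts them to 0 instead of concatenating

Fix: Replace + with || to concatenate text

Corrected query:
SELECT genre || ': ' || title AS label FROM movies

Result:
label                
---------------------
Comedy: Groundhog Day
Animation: Toy Story 
Comedy: Superbad     
Animation: Toy Story 
Animation: Up        
Animation: Inside Out
Animation: WALL-E    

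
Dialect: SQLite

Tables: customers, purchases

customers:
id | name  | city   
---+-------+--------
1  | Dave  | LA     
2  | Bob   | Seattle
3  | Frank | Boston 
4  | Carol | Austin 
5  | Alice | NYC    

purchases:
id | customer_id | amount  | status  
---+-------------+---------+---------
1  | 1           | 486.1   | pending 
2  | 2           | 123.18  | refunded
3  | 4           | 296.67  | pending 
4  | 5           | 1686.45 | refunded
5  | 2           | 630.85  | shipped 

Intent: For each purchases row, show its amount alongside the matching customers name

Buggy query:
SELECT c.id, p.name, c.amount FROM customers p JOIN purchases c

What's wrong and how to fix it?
Bug: JOIN with no ON clause produces a cartesian product; every purchases row pairs with every customers row

Fix: Add ON c.customer_id = p.id to the JOIN

Corrected query:
SELECT c.id, p.name, c.amount FROM customers p JOIN purchases c ON c.customer_id = p.id

Result:
id | name  | amount 
---+-------+--------
1  | Dave  | 486.1  
2  | Bob   | 123.18 
3  | Carol | 296.67 
4  | Alice | 1686.45
5  | Bob   | 630.85 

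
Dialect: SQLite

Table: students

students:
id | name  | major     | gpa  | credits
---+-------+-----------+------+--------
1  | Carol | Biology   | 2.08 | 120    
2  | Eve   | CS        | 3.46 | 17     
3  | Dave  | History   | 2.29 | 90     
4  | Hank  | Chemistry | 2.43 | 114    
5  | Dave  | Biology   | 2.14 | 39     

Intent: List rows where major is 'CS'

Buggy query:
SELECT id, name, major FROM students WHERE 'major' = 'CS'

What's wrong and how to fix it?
Bug: Single quotes denote string literals in SQL; the column name is being compared as a constant string

Fix: Reference the column as major without single quotes

Corrected query:
SELECT id, name, major FROM students WHERE major = 'CS'

Result:
id | name | major
---+------+------
2  | Eve  | CS   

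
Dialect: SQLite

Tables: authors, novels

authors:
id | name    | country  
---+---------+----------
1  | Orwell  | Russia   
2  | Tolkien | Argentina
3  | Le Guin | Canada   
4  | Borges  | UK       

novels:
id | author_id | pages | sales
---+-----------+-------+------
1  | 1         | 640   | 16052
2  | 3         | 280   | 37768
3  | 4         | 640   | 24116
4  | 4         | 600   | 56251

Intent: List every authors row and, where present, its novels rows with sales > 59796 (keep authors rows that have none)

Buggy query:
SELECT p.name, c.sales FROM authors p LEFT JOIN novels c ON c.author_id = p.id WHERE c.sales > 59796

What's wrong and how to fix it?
Bug: Filtering c.sales in WHERE discards the NULL rows produced by LEFT JOIN, turning it into an inner join

Fix: Move the right-table condition into the ON clause so unmatched parents are kept

Corrected query:
SELECT p.name, c.sales FROM authors p LEFT JOIN novels c ON c.author_id = p.id AND c.sales > 59796

Result:
name    | sales
--------+------
Orwell  | NULL 
Tolkien | NULL 
Le Guin | NULL 
Borges  | NULL 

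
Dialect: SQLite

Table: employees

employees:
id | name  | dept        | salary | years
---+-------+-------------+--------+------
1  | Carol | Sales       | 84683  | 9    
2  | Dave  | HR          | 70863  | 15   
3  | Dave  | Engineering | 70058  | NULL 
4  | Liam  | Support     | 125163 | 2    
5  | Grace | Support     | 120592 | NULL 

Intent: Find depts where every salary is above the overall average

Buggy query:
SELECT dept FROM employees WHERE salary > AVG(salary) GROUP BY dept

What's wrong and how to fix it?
Bug: WHERE evaluates per row before aggregation, so AVG() is unavailable

Fix: Use a subquery for AVG and a HAVING MIN(...) filter so the condition holds for every row in the group

Corrected query:
SELECT dept FROM employees GROUP BY dept HAVING MIN(salary) > (SELECT AVG(salary) FROM employees)

Result:
dept   
-------
Support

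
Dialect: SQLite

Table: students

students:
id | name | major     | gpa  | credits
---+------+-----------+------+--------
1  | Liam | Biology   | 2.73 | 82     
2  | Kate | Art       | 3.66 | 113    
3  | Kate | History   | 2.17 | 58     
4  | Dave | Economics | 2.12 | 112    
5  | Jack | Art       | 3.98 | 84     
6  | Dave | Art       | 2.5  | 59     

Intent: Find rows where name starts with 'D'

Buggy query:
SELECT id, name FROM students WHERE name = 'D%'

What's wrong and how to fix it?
Bug: Wildcards only work with LIKE; '=' treats '%' as a literal character

Fix: Use LIKE for wildcard pattern matching

Corrected query:
SELECT id, name FROM students WHERE name LIKE 'D%'

Result:
id | name
---+-----
4  | Dave
6  | Dave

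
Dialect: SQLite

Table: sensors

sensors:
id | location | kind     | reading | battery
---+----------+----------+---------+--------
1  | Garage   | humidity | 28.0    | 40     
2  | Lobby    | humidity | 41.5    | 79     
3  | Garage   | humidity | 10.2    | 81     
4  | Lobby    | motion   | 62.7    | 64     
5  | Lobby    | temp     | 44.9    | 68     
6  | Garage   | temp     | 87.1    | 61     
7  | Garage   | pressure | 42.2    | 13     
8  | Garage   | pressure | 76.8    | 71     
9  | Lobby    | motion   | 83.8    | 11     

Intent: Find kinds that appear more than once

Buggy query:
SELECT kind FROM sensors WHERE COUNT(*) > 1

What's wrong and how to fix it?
Bug: WHERE can't reference COUNT(*); aggregates are computed after WHERE

Fix: Group first, then use HAVING for the count condition

Corrected query:
SELECT kind FROM sensors GROUP BY kind HAVING COUNT(*) > 1

Result:
kind    
--------
humidity
motion  
pressure
temp    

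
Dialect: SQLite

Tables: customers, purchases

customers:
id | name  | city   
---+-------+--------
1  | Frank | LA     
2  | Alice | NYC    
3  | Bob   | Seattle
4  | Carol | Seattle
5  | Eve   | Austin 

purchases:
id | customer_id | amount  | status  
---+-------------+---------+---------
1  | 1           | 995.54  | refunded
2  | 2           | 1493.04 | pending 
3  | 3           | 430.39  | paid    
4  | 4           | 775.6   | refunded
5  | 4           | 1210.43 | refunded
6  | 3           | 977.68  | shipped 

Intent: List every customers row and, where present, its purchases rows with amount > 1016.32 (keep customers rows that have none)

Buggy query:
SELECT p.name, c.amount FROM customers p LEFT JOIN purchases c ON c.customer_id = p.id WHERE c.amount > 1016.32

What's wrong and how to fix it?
Bug: A WHERE condition on the right-hand table after LEFT JOIN drops unmatched parents

Fix: Put 'c.amount > 1016.32' in the JOIN's ON clause instead of WHERE

Corrected query:
SELECT p.name, c.amount FROM customers p LEFT JOIN purchases c ON c.customer_id = p.id AND c.amount > 1016.32

Result:
name  | amount 
------+--------
Frank | NULL   
Alice | 1493.04
Bob   | NULL   
Carol | 1210.43
Eve   | NULL   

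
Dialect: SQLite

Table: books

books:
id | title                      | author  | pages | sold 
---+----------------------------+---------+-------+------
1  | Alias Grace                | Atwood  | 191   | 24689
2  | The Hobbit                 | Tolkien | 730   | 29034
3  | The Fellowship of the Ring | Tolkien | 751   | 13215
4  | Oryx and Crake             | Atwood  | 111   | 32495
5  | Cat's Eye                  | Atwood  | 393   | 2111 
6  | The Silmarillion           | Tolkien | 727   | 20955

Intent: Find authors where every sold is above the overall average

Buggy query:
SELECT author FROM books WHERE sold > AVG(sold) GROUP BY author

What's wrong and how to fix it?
Bug: AVG() is an aggregate; it can't sit directly in WHERE

Fix: Use a subquery for AVG and a HAVING MIN(...) filter so the condition holds for every row in the group

Corrected query:
SELECT author FROM books GROUP BY author HAVING MIN(sold) > (SELECT AVG(sold) FROM books)

Result:
(no rows)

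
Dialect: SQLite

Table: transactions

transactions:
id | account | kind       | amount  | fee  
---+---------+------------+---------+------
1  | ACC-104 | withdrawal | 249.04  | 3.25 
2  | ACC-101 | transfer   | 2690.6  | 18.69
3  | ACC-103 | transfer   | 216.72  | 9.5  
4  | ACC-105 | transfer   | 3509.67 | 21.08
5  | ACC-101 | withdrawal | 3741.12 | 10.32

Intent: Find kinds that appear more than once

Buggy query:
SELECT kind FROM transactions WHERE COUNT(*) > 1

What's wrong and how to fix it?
Bug: COUNT(*) is an aggregate and cannot be used in WHERE

Fix: GROUP BY kind, then filter groups with HAVING COUNT(*) > 1

Corrected query:
SELECT kind FROM transactions GROUP BY kind HAVING COUNT(*) > 1

Result:
kind      
----------
transfer  
withdrawal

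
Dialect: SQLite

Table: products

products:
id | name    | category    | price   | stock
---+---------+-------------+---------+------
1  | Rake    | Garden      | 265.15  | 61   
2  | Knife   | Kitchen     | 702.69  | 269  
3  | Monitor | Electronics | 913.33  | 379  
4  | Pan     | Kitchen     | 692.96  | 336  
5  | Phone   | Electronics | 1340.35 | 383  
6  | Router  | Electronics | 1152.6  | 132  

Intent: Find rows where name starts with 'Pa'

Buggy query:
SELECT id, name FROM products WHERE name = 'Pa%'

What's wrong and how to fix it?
Bug: '=' compares the literal string including the % character; pattern matching needs LIKE

Fix: Replace '=' with LIKE so 'Pa%' is treated as a pattern

Corrected query:
SELECT id, name FROM products WHERE name LIKE 'Pa%'

Result:
id | name
---+-----
4  | Pan 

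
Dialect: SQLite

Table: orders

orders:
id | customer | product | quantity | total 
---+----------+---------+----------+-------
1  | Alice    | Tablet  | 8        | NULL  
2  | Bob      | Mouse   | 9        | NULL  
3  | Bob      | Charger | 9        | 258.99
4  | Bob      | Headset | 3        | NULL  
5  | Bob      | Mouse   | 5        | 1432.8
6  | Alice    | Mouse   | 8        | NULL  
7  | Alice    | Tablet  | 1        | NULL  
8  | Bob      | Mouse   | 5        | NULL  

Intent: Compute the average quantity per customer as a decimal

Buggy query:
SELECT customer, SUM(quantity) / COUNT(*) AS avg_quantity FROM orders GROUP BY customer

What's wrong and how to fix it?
Bug: SUM(quantity) and COUNT(*) are both integers; the division truncates the fractional part

Fix: Cast one side to REAL so the division keeps the fractional part

Corrected query:
SELECT customer, SUM(quantity) * 1.0 / COUNT(*) AS avg_quantity FROM orders GROUP BY customer

Result:
customer | avg_quantity
---------+-------------
Alice    | 5.666667    
Bob      | 6.2         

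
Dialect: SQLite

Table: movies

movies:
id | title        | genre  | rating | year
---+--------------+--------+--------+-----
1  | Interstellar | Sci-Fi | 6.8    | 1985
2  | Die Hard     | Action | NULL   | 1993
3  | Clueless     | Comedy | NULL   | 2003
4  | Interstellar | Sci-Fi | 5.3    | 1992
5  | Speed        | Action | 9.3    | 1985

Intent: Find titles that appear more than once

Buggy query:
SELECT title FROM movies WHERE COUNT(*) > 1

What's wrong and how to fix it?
Bug: WHERE can't reference COUNT(*); aggregates are computed after WHERE

Fix: GROUP BY title, then filter groups with HAVING COUNT(*) > 1

Corrected query:
SELECT title FROM movies GROUP BY title HAVING COUNT(*) > 1

Result:
title       
------------
Interstellar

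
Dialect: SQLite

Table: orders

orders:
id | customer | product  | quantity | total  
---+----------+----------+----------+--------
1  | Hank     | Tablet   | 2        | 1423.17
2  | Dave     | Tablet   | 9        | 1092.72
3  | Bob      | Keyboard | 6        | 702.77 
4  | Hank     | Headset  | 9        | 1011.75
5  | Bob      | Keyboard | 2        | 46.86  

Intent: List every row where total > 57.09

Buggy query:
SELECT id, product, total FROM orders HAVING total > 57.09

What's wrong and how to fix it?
Bug: This is a non-aggregate query (no GROUP BY, no aggregates), so in SQLite the HAVING clause is invalid here; a row-level condition belongs in WHERE

Fix: Use WHERE for row-level filtering

Corrected query:
SELECT id, product, total FROM orders WHERE total > 57.09

Result:
id | product  | total  
---+----------+--------
1  | Tablet   | 1423.17
2  | Tablet   | 1092.72
3  | Keyboard | 702.77 
4  | Headset  | 1011.75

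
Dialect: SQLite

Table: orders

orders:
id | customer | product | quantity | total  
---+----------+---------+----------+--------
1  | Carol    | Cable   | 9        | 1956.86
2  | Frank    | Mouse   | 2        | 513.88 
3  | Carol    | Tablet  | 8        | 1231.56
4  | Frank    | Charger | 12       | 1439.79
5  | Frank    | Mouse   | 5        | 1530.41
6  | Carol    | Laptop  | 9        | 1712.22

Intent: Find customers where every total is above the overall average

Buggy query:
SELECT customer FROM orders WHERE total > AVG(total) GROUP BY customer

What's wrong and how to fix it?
Bug: WHERE evaluates per row before aggregation, so AVG() is unavailable

Fix: Use a subquery for AVG and a HAVING MIN(...) filter so the condition holds for every row in the group

Corrected query:
SELECT customer FROM orders GROUP BY customer HAVING MIN(total) > (SELECT AVG(total) FROM orders)

Result:
(no rows)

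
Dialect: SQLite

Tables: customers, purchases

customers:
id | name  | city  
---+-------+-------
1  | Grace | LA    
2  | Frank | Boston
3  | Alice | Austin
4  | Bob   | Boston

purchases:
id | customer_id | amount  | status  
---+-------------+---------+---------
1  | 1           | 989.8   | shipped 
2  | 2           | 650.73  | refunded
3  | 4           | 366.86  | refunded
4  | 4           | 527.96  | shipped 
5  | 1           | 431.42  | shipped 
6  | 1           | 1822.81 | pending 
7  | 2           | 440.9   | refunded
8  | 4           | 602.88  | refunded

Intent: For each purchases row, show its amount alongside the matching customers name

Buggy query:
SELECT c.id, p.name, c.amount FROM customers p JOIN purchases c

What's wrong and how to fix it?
Bug: JOIN with no ON clause produces a cartesian product; every purchases row pairs with every customers row

Fix: Specify the join condition linking the foreign key to the parent id

Corrected query:
SELECT c.id, p.name, c.amount FROM customers p JOIN purchases c ON c.customer_id = p.id

Result:
id | name  | amount 
---+-------+--------
1  | Grace | 989.8  
2  | Frank | 650.73 
3  | Bob   | 366.86 
4  | Bob   | 527.96 
5  | Grace | 431.42 
6  | Grace | 1822.81
7  | Frank | 440.9  
8  | Bob   | 602.88 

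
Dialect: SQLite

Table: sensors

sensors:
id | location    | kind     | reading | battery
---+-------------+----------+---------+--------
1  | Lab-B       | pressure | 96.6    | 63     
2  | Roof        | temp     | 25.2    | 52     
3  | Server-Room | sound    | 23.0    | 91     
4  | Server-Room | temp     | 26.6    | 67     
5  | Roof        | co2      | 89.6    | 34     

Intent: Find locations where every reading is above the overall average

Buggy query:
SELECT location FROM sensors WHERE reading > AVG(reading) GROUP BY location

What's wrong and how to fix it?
Bug: WHERE evaluates per row before aggregation, so AVG() is unavailable

Fix: Use a subquery for AVG and a HAVING MIN(...) filter so the condition holds for every row in the group

Corrected query:
SELECT location FROM sensors GROUP BY location HAVING MIN(reading) > (SELECT AVG(reading) FROM sensors)

Result:
location
--------
Lab-B   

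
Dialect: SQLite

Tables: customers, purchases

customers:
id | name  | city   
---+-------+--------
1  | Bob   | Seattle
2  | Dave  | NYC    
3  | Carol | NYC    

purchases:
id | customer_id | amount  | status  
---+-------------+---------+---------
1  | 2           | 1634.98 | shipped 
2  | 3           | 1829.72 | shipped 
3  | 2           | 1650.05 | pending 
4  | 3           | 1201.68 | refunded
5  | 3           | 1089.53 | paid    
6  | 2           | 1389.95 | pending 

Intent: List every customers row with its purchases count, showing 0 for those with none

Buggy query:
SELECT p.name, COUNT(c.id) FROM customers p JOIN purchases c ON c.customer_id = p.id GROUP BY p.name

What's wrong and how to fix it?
Bug: An inner join excludes parents with zero children

Fix: Switch to LEFT JOIN to retain unmatched parent rows

Corrected query:
SELECT p.name, COUNT(c.id) FROM customers p LEFT JOIN purchases c ON c.customer_id = p.id GROUP BY p.name

Result:
name  | COUNT(c.id)
------+------------
Bob   | 0          
Carol | 3          
Dave  | 3          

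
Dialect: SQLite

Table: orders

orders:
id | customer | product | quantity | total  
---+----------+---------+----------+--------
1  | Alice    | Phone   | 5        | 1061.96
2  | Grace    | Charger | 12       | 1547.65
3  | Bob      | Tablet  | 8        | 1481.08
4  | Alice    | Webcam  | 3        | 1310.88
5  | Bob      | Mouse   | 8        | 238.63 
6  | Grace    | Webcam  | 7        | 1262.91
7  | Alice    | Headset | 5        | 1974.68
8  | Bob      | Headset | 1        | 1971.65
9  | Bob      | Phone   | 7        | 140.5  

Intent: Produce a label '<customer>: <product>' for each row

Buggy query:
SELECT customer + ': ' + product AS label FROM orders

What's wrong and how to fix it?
Bug: SQLite uses || for string concatenation; + coerces text to numbers (yielding 0)

Fix: Replace + with || to concatenate text

Corrected query:
SELECT customer || ': ' || product AS label FROM orders

Result:
label         
--------------
Alice: Phone  
Grace: Charger
Bob: Tablet   
Alice: Webcam 
Bob: Mouse    
Grace: Webcam 
Alice: Headset
Bob: Headset  
Bob: Phone    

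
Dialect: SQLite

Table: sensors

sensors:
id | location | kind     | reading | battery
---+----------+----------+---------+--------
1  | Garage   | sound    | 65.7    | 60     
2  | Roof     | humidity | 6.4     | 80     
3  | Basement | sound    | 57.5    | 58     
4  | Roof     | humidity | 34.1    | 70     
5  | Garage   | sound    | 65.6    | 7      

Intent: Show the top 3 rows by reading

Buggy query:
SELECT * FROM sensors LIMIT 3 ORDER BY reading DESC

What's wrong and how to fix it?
Bug: ORDER BY cannot follow LIMIT; LIMIT is the final clause

Fix: Sort with ORDER BY, then apply LIMIT

Corrected query:
SELECT * FROM sensors ORDER BY reading DESC LIMIT 3

Result:
id | location | kind  | reading | battery
---+----------+-------+---------+--------
1  | Garage   | sound | 65.7    | 60     
5  | Garage   | sound | 65.6    | 7      
3  | Basement | sound | 57.5    | 58     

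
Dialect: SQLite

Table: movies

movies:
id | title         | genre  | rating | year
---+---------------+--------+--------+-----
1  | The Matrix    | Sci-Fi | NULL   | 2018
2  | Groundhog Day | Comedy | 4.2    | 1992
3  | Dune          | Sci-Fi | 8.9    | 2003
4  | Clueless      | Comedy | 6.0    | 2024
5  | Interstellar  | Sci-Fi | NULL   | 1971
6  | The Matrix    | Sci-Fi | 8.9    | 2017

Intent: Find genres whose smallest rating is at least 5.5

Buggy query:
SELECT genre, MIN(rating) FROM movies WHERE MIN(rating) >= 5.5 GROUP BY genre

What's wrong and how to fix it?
Bug: Aggregates like MIN are computed per group after WHERE runs

Fix: Replace WHERE with HAVING after the GROUP BY

Corrected query:
SELECT genre, MIN(rating) FROM movies GROUP BY genre HAVING MIN(rating) >= 5.5

Result:
genre  | MIN(rating)
-------+------------
Sci-Fi | 8.9        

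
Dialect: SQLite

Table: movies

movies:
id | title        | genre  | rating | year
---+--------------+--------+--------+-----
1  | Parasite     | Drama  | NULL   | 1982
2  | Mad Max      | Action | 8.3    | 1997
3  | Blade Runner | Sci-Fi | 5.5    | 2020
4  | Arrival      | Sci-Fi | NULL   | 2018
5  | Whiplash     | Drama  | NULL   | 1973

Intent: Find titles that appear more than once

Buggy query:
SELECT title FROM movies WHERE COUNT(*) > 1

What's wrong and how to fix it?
Bug: COUNT(*) is an aggregate and cannot be used in WHERE

Fix: Group first, then use HAVING for the count condition

Corrected query:
SELECT title FROM movies GROUP BY title HAVING COUNT(*) > 1

Result:
(no rows)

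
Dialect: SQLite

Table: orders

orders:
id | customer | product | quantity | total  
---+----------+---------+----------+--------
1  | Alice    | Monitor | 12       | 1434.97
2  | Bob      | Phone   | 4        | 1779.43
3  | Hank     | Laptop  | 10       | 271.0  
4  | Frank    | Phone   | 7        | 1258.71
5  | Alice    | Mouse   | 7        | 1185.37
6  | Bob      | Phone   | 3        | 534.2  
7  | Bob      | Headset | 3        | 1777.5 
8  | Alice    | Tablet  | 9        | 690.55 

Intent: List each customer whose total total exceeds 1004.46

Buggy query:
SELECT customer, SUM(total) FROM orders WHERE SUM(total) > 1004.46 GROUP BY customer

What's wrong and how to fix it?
Bug: SUM(total) is an aggregate, but WHERE filters rows before aggregation

Fix: Use HAVING (which filters groups after aggregation) instead of WHERE

Corrected query:
SELECT customer, SUM(total) FROM orders GROUP BY customer HAVING SUM(total) > 1004.46

Result:
customer | SUM(total)
---------+-----------
Alice    | 3310.89   
Bob      | 4091.13   
Frank    | 1258.71   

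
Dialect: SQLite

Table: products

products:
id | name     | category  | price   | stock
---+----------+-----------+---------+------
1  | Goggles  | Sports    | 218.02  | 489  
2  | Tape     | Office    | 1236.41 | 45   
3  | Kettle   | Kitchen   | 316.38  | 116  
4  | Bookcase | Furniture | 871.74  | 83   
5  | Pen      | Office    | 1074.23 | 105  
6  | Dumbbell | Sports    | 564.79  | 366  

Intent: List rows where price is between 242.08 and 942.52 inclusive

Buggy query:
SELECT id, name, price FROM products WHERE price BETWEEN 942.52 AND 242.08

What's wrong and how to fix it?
Bug: BETWEEN expects the lower bound first; with 942.52 AND 242.08 the range is empty

Fix: Write BETWEEN 242.08 AND 942.52

Corrected query:
SELECT id, name, price FROM products WHERE price BETWEEN 242.08 AND 942.52

Result:
id | name     | price 
---+----------+-------
3  | Kettle   | 316.38
4  | Bookcase | 871.74
6  | Dumbbell | 564.79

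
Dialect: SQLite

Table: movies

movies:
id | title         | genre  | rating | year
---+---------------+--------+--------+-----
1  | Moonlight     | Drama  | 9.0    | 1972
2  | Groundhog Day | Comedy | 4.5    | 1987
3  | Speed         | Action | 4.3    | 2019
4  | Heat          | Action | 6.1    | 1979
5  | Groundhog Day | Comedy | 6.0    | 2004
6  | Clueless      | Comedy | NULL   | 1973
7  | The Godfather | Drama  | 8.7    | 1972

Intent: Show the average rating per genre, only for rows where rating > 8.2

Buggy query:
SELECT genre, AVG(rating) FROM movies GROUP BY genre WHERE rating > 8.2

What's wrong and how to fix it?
Bug: WHERE cannot follow GROUP BY

Fix: Place WHERE between FROM and GROUP BY

Corrected query:
SELECT genre, AVG(rating) FROM movies WHERE rating > 8.2 GROUP BY genre

Result:
genre | AVG(rating)
------+------------
Drama | 8.85       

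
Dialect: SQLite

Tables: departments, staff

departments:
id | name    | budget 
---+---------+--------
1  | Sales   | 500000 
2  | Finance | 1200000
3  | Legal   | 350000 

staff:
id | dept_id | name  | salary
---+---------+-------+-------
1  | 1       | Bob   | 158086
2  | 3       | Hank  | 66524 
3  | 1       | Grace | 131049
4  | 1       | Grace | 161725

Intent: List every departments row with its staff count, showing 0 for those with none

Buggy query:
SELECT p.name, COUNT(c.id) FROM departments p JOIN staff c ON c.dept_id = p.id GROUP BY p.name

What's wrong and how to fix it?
Bug: INNER JOIN drops departments rows that have no matching staff rows

Fix: Switch to LEFT JOIN to retain unmatched parent rows

Corrected query:
SELECT p.name, COUNT(c.id) FROM departments p LEFT JOIN staff c ON c.dept_id = p.id GROUP BY p.name

Result:
name    | COUNT(c.id)
--------+------------
Finance | 0          
Legal   | 1          
Sales   | 3          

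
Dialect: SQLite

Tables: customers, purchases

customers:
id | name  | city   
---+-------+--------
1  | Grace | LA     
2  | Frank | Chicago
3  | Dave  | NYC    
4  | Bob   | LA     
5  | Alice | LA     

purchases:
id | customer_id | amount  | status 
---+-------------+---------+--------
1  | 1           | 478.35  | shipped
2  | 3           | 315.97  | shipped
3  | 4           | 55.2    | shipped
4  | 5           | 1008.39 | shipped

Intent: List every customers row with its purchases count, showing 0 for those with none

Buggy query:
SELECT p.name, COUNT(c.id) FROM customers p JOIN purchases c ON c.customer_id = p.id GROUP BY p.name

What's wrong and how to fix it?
Bug: INNER JOIN drops customers rows that have no matching purchases rows

Fix: Use LEFT JOIN so parents without children still appear (COUNT(c.id) gives 0)

Corrected query:
SELECT p.name, COUNT(c.id) FROM customers p LEFT JOIN purchases c ON c.customer_id = p.id GROUP BY p.name

Result:
name  | COUNT(c.id)
------+------------
Alice | 1          
Bob   | 1          
Dave  | 1          
Frank | 0          
Grace | 1          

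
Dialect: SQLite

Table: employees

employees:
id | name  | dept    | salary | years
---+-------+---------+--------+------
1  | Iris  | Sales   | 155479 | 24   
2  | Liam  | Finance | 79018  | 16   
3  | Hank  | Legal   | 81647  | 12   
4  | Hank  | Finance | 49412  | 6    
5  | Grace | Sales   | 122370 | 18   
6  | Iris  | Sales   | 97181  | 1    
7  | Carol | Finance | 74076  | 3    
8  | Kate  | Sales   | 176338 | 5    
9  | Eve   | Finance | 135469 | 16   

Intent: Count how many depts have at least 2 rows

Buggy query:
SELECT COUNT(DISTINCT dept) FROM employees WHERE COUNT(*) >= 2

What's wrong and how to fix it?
Bug: WHERE filters individual rows, not groups, so a group-level COUNT is invalid there

Fix: Use a subquery that GROUPs and filters with HAVING, then count its rows

Corrected query:
SELECT COUNT(*) FROM (SELECT dept FROM employees GROUP BY dept HAVING COUNT(*) >= 2)

Result:
COUNT(*)
--------
2       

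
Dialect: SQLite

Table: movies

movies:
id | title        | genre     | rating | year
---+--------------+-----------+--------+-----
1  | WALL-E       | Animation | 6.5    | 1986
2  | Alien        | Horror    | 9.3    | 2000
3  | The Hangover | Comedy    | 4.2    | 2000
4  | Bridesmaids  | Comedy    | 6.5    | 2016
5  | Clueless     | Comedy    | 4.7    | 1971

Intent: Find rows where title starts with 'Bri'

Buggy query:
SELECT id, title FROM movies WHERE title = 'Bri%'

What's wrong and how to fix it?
Bug: Wildcards only work with LIKE; '=' treats '%' as a literal character

Fix: Replace '=' with LIKE so 'Bri%' is treated as a pattern

Corrected query:
SELECT id, title FROM movies WHERE title LIKE 'Bri%'

Result:
id | title      
---+------------
4  | Bridesmaids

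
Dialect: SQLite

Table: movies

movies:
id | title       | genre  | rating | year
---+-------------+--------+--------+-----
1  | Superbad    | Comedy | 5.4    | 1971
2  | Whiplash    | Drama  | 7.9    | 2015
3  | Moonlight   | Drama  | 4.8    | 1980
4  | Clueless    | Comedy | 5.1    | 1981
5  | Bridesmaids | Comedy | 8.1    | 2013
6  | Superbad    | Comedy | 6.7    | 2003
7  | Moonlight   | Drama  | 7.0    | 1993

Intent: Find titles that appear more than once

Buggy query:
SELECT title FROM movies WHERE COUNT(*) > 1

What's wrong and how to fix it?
Bug: WHERE can't reference COUNT(*); aggregates are computed after WHERE

Fix: GROUP BY title, then filter groups with HAVING COUNT(*) > 1

Corrected query:
SELECT title FROM movies GROUP BY title HAVING COUNT(*) > 1

Result:
title    
---------
Moonlight
Superbad 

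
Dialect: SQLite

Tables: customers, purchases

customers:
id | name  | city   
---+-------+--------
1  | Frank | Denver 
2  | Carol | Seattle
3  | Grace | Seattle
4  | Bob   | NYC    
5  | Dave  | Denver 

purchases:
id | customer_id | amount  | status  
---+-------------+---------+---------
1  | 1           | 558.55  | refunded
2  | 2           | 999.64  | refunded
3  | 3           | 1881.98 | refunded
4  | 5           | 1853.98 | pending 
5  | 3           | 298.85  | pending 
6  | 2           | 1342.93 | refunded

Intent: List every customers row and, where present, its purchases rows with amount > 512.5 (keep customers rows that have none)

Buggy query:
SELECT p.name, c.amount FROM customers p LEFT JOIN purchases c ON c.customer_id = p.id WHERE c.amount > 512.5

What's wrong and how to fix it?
Bug: A WHERE condition on the right-hand table after LEFT JOIN drops unmatched parents

Fix: Put 'c.amount > 512.5' in the JOIN's ON clause instead of WHERE

Corrected query:
SELECT p.name, c.amount FROM customers p LEFT JOIN purchases c ON c.customer_id = p.id AND c.amount > 512.5

Result:
name  | amount 
------+--------
Frank | 558.55 
Carol | 999.64 
Carol | 1342.93
Grace | 1881.98
Bob   | NULL   
Dave  | 1853.98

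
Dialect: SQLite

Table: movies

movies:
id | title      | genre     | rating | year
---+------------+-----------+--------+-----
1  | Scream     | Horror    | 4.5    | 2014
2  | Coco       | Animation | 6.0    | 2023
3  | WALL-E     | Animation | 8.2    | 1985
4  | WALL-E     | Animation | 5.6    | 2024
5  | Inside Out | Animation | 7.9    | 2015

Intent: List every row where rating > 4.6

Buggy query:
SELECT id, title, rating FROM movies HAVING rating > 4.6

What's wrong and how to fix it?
Bug: HAVING filters the output of aggregation, but this query has no GROUP BY and no aggregate functions, so SQLite rejects it (HAVING clause on a non-aggregate query); the condition here is per row

Fix: Use WHERE for row-level filtering

Corrected query:
SELECT id, title, rating FROM movies WHERE rating > 4.6

Result:
id | title      | rating
---+------------+-------
2  | Coco       | 6     
3  | WALL-E     | 8.2   
4  | WALL-E     | 5.6   
5  | Inside Out | 7.9   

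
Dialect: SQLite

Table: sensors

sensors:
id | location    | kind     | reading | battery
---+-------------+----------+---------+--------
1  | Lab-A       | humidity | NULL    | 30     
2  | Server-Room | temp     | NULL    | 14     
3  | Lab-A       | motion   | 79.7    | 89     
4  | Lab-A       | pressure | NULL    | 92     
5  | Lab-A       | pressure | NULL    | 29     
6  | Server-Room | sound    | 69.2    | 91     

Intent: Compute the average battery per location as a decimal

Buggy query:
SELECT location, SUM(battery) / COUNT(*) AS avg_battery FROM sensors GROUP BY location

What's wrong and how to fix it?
Bug: SUM(battery) and COUNT(*) are both integers; the division truncates the fractional part

Fix: Multiply by 1.0 (or CAST to REAL) to force floating-point division

Corrected query:
SELECT location, SUM(battery) * 1.0 / COUNT(*) AS avg_battery FROM sensors GROUP BY location

Result:
location    | avg_battery
------------+------------
Lab-A       | 60         
Server-Room | 52.5       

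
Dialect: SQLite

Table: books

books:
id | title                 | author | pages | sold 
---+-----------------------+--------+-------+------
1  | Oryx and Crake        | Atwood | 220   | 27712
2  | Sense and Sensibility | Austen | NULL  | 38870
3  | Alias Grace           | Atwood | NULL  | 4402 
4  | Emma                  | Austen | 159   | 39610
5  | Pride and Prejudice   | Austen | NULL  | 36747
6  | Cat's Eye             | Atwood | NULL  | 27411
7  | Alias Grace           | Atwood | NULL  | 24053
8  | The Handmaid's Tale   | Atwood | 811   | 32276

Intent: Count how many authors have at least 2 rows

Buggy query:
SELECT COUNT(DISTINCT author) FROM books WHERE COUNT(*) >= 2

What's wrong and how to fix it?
Bug: WHERE filters individual rows, not groups, so a group-level COUNT is invalid there

Fix: Group first with HAVING COUNT(*) >= 2, then COUNT the resulting groups

Corrected query:
SELECT COUNT(*) FROM (SELECT author FROM books GROUP BY author HAVING COUNT(*) >= 2)

Result:
COUNT(*)
--------
2       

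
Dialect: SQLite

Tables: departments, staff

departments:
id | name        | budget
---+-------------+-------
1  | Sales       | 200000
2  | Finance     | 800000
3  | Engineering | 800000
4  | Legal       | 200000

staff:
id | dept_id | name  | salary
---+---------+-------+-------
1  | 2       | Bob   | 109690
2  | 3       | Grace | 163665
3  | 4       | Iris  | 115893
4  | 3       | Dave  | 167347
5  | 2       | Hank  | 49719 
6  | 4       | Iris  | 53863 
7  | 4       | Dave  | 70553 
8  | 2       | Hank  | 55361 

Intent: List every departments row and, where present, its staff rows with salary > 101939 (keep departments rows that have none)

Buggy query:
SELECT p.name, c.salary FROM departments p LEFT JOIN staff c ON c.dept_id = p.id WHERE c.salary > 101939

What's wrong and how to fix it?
Bug: A WHERE condition on the right-hand table after LEFT JOIN drops unmatched parents

Fix: Move the right-table condition into the ON clause so unmatched parents are kept

Corrected query:
SELECT p.name, c.salary FROM departments p LEFT JOIN staff c ON c.dept_id = p.id AND c.salary > 101939

Result:
name        | salary
------------+-------
Sales       | NULL  
Finance     | 109690
Engineering | 163665
Engineering | 167347
Legal       | 115893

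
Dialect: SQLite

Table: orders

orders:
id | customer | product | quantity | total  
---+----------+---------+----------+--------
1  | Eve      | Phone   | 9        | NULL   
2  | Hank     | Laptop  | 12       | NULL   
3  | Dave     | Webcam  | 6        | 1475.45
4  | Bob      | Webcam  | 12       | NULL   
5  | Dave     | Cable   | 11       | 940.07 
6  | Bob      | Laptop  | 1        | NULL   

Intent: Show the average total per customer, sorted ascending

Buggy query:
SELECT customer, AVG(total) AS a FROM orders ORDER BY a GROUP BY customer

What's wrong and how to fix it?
Bug: GROUP BY must precede ORDER BY

Fix: Move ORDER BY to the end, after GROUP BY

Corrected query:
SELECT customer, AVG(total) AS a FROM orders GROUP BY customer ORDER BY a

Result:
customer | a      
---------+--------
Bob      | NULL   
Eve      | NULL   
Hank     | NULL   
Dave     | 1207.76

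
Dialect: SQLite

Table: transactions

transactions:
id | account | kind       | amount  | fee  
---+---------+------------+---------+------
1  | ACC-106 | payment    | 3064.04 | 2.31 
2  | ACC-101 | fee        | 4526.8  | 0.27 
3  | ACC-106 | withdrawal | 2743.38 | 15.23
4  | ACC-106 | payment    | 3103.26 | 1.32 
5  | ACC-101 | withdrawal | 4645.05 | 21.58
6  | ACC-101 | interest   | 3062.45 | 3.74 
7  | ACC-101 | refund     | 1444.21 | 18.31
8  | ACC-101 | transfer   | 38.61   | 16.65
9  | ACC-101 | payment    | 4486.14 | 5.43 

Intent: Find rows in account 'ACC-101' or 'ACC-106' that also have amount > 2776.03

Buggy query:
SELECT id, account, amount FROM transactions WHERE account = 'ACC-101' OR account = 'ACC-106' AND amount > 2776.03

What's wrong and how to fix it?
Bug: Without parentheses, AND is evaluated before OR, so the amount filter only applies to the 'ACC-106' branch

Fix: Group the OR with parentheses (or use IN), then AND the threshold

Corrected query:
SELECT id, account, amount FROM transactions WHERE (account = 'ACC-101' OR account = 'ACC-106') AND amount > 2776.03

Result:
id | account | amount 
---+---------+--------
1  | ACC-106 | 3064.04
2  | ACC-101 | 4526.8 
4  | ACC-106 | 3103.26
5  | ACC-101 | 4645.05
6  | ACC-101 | 3062.45
9  | ACC-101 | 4486.14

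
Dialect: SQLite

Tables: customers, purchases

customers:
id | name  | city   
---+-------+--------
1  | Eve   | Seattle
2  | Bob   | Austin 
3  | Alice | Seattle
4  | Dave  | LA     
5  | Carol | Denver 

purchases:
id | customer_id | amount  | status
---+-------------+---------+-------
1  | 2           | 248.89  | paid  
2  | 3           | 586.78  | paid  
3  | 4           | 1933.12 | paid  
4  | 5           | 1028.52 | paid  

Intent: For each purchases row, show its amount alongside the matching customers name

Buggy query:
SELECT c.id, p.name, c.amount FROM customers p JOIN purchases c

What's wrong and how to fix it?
Bug: Missing join condition: each purchases row is matched to all customers rows instead of just its own

Fix: Add ON c.customer_id = p.id to the JOIN

Corrected query:
SELECT c.id, p.name, c.amount FROM customers p JOIN purchases c ON c.customer_id = p.id

Result:
id | name  | amount 
---+-------+--------
1  | Bob   | 248.89 
2  | Alice | 586.78 
3  | Dave  | 1933.12
4  | Carol | 1028.52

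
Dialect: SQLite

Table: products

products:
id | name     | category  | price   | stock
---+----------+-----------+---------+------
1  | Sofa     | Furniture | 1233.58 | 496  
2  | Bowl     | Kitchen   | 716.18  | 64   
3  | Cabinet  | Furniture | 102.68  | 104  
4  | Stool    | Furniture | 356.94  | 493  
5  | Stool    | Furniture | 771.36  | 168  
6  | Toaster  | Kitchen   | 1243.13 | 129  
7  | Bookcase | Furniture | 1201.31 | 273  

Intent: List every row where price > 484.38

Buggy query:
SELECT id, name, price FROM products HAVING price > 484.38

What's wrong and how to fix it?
Bug: HAVING filters the output of aggregation, but this query has no GROUP BY and no aggregate functions, so SQLite rejects it (HAVING clause on a non-aggregate query); the condition here is per row

Fix: Replace HAVING with WHERE since the condition applies to individual rows

Corrected query:
SELECT id, name, price FROM products WHERE price > 484.38

Result:
id | name     | price  
---+----------+--------
1  | Sofa     | 1233.58
2  | Bowl     | 716.18 
5  | Stool    | 771.36 
6  | Toaster  | 1243.13
7  | Bookcase | 1201.31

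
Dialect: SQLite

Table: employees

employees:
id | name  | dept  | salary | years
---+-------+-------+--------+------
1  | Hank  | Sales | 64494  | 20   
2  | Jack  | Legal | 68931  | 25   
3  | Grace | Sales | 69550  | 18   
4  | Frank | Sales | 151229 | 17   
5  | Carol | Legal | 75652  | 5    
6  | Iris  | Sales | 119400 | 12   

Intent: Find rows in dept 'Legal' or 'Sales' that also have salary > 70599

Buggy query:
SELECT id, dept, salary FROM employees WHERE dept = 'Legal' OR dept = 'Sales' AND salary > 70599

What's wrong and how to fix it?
Bug: Without parentheses, AND is evaluated before OR, so the salary filter only applies to the 'Sales' branch

Fix: Add parentheses around the OR so the AND applies to both alternatives

Corrected query:
SELECT id, dept, salary FROM employees WHERE (dept = 'Legal' OR dept = 'Sales') AND salary > 70599

Result:
id | dept  | salary
---+-------+-------
4  | Sales | 151229
5  | Legal | 75652 
6  | Sales | 119400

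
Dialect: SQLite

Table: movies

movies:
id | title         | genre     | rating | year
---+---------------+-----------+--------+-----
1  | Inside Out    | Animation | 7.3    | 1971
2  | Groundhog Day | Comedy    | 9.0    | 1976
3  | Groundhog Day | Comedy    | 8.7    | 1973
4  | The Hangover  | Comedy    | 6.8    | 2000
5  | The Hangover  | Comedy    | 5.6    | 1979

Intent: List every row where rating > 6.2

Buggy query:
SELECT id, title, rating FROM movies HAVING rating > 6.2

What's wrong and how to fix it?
Bug: This is a non-aggregate query (no GROUP BY, no aggregates), so in SQLite the HAVING clause is invalid here; a row-level condition belongs in WHERE

Fix: Use WHERE for row-level filtering

Corrected query:
SELECT id, title, rating FROM movies WHERE rating > 6.2

Result:
id | title         | rating
---+---------------+-------
1  | Inside Out    | 7.3   
2  | Groundhog Day | 9     
3  | Groundhog Day | 8.7   
4  | The Hangover  | 6.8   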